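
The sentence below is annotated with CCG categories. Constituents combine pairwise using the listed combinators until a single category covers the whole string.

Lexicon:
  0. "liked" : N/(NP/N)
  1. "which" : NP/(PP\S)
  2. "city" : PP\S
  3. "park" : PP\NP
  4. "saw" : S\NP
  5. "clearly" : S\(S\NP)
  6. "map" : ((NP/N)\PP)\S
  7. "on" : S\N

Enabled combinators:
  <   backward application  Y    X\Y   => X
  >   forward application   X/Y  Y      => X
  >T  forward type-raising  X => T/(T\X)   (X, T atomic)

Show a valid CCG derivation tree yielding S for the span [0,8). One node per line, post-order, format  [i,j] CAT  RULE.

[0,8] S   <
  [0,7] N   >
    [0,1] "liked" : N/(NP/N)
    [1,7] NP/N   <
      [1,4] PP   <
        [1,3] NP   >
          [1,2] "which" : NP/(PP\S)
          [2,3] "city" : PP\S
        [3,4] "park" : PP\NP
      [4,7] (NP/N)\PP   <
        [4,6] S   <
          [4,5] "saw" : S\NP
          [5,6] "clearly" : S\(S\NP)
        [6,7] "map" : ((NP/N)\PP)\S
  [7,8] "on" : S\N

[0,1] N/(NP/N)  lex  "liked"
[1,2] NP/(PP\S)  lex  "which"
[2,3] PP\S  lex  "city"
[1,3] NP  >  k=2
[3,4] PP\NP  lex  "park"
[1,4] PP  <  k=3
[4,5] S\NP  lex  "saw"
[5,6] S\(S\NP)  lex  "clearly"
[4,6] S  <  k=5
[6,7] ((NP/N)\PP)\S  lex  "map"
[4,7] (NP/N)\PP  <  k=6
[1,7] NP/N  <  k=4
[0,7] N  >  k=1
[7,8] S\N  lex  "on"
[0,8] S  <  k=7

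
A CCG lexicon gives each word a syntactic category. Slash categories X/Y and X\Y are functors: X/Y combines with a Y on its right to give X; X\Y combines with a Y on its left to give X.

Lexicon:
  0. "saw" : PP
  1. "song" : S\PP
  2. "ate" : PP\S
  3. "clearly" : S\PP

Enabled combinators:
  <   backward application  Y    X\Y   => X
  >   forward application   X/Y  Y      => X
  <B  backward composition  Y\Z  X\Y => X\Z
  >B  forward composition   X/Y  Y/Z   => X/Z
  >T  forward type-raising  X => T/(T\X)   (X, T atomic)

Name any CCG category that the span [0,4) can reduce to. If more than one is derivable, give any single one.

[0,4] S   <
  [0,3] PP   <
    [0,2] S   >
      [0,1] S/(S\PP)   >T
        [0,1] "saw" : PP
      [1,2] "song" : S\PP
    [2,3] "ate" : PP\S
  [3,4] "clearly" : S\PP

S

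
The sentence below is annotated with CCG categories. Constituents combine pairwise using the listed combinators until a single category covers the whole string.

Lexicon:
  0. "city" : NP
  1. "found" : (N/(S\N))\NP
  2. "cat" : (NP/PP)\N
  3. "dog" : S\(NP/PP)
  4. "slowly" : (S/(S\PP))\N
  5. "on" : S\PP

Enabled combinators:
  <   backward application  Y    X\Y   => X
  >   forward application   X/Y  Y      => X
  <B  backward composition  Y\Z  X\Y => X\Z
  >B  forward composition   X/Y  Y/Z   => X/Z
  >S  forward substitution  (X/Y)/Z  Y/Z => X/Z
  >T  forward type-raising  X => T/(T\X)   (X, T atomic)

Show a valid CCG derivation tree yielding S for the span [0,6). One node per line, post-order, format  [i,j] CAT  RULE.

[0,6] S   >
  [0,5] S/(S\PP)   <
    [0,4] N   >
      [0,2] N/(S\N)   <
        [0,1] "city" : NP
        [1,2] "found" : (N/(S\N))\NP
      [2,4] S\N   <B
        [2,3] "cat" : (NP/PP)\N
        [3,4] "dog" : S\(NP/PP)
    [4,5] "slowly" : (S/(S\PP))\N
  [5,6] "on" : S\PP

[0,1] NP  lex  "city"
[1,2] (N/(S\N))\NP  lex  "found"
[0,2] N/(S\N)  <  k=1
[2,3] (NP/PP)\N  lex  "cat"
[3,4] S\(NP/PP)  lex  "dog"
[2,4] S\N  <B  k=3
[0,4] N  >  k=2
[4,5] (S/(S\PP))\N  lex  "slowly"
[0,5] S/(S\PP)  <  k=4
[5,6] S\PP  lex  "on"
[0,6] S  >  k=5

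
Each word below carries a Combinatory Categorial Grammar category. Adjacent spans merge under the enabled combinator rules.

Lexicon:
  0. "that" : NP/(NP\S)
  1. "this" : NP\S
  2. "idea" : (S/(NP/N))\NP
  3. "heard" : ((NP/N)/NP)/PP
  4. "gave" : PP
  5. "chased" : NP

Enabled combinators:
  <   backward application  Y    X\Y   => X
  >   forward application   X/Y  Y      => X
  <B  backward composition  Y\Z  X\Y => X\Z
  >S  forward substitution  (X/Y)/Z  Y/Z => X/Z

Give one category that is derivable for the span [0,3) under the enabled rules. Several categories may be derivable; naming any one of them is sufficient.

S/(NP/N)

[0,6] S   >
  [0,3] S/(NP/N)   <
    [0,2] NP   >
      [0,1] "that" : NP/(NP\S)
      [1,2] "this" : NP\S
    [2,3] "idea" : (S/(NP/N))\NP
  [3,6] NP/N   >
    [3,5] (NP/N)/NP   >
      [3,4] "heard" : ((NP/N)/NP)/PP
      [4,5] "gave" : PP
    [5,6] "chased" : NP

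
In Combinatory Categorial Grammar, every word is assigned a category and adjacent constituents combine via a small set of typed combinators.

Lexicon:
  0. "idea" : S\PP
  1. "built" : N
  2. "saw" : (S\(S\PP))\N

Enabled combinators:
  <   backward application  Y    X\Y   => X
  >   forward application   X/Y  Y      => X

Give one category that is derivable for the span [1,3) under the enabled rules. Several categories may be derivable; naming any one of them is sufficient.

S\(S\PP)

[0,3] S   <
  [0,1] "idea" : S\PP
  [1,3] S\(S\PP)   <
    [1,2] "built" : N
    [2,3] "saw" : (S\(S\PP))\N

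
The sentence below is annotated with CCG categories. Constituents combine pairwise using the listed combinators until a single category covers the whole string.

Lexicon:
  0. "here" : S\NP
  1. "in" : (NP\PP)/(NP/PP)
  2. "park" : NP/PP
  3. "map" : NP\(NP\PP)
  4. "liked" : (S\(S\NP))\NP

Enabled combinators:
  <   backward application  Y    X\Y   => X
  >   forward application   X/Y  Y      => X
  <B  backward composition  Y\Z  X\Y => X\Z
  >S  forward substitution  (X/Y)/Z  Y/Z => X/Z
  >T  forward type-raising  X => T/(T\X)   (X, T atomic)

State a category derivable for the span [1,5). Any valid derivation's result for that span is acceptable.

[0,5] S   <
  [0,1] "here" : S\NP
  [1,5] S\(S\NP)   <
    [1,4] NP   <
      [1,3] NP\PP   >
        [1,2] "in" : (NP\PP)/(NP/PP)
        [2,3] "park" : NP/PP
      [3,4] "map" : NP\(NP\PP)
    [4,5] "liked" : (S\(S\NP))\NP

S\(S\NP)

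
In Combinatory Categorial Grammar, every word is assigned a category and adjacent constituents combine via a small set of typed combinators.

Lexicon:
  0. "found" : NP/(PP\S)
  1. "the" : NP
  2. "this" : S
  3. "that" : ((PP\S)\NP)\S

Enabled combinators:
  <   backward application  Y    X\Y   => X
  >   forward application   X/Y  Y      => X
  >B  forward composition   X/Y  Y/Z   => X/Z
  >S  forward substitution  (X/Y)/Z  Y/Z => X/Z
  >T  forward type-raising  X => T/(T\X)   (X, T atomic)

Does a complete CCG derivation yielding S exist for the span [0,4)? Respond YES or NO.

NP/(PP\S) NP S ((PP\S)\NP)\S
CKY chart[0,4] = {N/(N\NP), NP, NP/(NP\NP), PP/(PP\NP), S/(S\NP)}; S ∉ chart

NO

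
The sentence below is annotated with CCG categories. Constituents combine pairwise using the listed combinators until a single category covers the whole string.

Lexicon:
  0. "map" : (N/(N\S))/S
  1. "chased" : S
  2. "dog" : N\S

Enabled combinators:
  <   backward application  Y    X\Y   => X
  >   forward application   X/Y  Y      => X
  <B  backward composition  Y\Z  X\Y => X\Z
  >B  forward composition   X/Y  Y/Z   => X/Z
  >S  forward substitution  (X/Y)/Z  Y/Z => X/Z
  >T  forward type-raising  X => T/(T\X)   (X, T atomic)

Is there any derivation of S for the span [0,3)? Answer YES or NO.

(N/(N\S))/S S N\S
CKY chart[0,3] = {(N/(N\S))/(S\N), N, N/(N\N), NP/(NP\N), PP/(PP\N), S/(S\N)}; S ∉ chart

NO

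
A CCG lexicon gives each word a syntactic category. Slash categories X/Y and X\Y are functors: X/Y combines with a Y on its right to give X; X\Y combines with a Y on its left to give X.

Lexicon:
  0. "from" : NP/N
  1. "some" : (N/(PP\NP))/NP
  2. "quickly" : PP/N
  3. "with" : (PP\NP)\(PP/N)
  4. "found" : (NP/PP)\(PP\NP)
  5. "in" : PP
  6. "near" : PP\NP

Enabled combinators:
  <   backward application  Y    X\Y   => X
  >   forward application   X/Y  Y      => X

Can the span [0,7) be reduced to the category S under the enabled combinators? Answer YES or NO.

NP/N (N/(PP\NP))/NP PP/N (PP\NP)\(PP/N) (NP/PP)\(PP\NP) PP PP\NP
CKY chart[0,7] = {NP}; S ∉ chart

NO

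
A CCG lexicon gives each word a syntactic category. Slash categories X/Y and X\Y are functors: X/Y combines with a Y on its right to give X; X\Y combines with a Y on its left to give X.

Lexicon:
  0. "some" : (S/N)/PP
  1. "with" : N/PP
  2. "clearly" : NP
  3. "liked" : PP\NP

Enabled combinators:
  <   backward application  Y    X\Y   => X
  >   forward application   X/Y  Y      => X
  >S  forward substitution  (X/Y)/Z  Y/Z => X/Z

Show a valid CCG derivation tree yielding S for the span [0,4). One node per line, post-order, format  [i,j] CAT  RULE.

[0,4] S   >
  [0,2] S/PP   >S
    [0,1] "some" : (S/N)/PP
    [1,2] "with" : N/PP
  [2,4] PP   <
    [2,3] "clearly" : NP
    [3,4] "liked" : PP\NP

[0,1] (S/N)/PP  lex  "some"
[1,2] N/PP  lex  "with"
[0,2] S/PP  >S  k=1
[2,3] NP  lex  "clearly"
[3,4] PP\NP  lex  "liked"
[2,4] PP  <  k=3
[0,4] S  >  k=2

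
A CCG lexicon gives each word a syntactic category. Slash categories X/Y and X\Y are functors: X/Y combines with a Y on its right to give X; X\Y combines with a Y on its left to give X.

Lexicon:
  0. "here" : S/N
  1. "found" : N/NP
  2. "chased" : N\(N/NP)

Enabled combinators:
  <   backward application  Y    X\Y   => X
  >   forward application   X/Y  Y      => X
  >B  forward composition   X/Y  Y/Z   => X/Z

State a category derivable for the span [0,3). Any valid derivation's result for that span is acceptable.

S

[0,3] S   >
  [0,1] "here" : S/N
  [1,3] N   <
    [1,2] "found" : N/NP
    [2,3] "chased" : N\(N/NP)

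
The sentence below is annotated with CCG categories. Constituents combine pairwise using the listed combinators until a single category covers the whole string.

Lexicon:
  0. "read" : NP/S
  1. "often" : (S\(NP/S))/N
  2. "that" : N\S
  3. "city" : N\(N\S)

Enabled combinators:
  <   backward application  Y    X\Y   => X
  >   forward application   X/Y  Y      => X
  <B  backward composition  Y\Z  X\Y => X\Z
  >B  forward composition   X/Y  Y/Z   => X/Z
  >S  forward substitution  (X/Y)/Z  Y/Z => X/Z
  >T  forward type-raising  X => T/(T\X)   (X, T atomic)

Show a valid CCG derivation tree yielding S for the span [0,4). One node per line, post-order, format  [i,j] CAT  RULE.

[0,4] S   <
  [0,1] "read" : NP/S
  [1,4] S\(NP/S)   >
    [1,2] "often" : (S\(NP/S))/N
    [2,4] N   <
      [2,3] "that" : N\S
      [3,4] "city" : N\(N\S)

[0,1] NP/S  lex  "read"
[1,2] (S\(NP/S))/N  lex  "often"
[2,3] N\S  lex  "that"
[3,4] N\(N\S)  lex  "city"
[2,4] N  <  k=3
[1,4] S\(NP/S)  >  k=2
[0,4] S  <  k=1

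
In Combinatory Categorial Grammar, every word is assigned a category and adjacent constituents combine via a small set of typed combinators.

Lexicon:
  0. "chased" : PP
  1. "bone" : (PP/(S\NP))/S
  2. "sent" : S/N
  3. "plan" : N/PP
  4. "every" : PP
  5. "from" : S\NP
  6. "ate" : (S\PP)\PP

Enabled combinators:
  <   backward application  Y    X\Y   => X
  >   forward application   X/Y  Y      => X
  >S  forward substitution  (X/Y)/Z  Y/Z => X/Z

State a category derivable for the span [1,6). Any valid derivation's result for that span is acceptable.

PP

[0,7] S   <
  [0,1] "chased" : PP
  [1,7] S\PP   <
    [1,6] PP   >
      [1,5] PP/(S\NP)   >
        [1,2] "bone" : (PP/(S\NP))/S
        [2,5] S   >
          [2,3] "sent" : S/N
          [3,5] N   >
            [3,4] "plan" : N/PP
            [4,5] "every" : PP
      [5,6] "from" : S\NP
    [6,7] "ate" : (S\PP)\PP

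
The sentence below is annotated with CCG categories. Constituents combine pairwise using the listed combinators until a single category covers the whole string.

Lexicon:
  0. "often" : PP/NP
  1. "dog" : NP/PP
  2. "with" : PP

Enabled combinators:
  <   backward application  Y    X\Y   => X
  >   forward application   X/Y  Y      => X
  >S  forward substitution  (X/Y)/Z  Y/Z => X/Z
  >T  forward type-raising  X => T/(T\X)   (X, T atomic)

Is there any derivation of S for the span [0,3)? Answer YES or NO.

PP/NP NP/PP PP
CKY chart[0,3] = {N/(N\PP), NP/(NP\PP), PP, PP/(PP\PP), S/(S\PP)}; S ∉ chart

NO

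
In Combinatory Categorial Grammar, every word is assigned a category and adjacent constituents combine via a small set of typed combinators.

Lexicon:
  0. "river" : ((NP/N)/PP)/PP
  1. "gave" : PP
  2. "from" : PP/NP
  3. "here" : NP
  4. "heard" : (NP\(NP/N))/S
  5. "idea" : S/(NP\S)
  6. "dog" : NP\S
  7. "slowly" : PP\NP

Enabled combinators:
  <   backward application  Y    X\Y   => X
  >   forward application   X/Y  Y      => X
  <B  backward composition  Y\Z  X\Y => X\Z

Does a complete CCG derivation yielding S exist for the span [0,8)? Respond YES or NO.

((NP/N)/PP)/PP PP PP/NP NP (NP\(NP/N))/S S/(NP\S) NP\S PP\NP
CKY chart[0,8] = {PP}; S ∉ chart

NO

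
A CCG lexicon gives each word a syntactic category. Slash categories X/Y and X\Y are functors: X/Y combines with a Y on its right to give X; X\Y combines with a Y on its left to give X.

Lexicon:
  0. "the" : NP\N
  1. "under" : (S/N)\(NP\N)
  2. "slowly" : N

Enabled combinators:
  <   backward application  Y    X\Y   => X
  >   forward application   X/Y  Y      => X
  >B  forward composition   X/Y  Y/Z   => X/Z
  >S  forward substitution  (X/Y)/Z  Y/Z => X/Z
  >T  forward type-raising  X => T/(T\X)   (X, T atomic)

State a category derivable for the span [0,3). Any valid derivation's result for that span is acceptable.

[0,3] S   >
  [0,2] S/N   <
    [0,1] "the" : NP\N
    [1,2] "under" : (S/N)\(NP\N)
  [2,3] "slowly" : N

S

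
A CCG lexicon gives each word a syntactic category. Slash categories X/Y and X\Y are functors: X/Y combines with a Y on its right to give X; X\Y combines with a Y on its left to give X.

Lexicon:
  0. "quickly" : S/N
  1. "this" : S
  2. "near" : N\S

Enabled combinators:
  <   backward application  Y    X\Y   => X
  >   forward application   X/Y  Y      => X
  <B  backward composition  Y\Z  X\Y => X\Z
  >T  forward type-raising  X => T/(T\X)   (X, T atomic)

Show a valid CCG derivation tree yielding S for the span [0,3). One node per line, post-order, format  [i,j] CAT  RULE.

[0,3] S   >
  [0,1] "quickly" : S/N
  [1,3] N   <
    [1,2] "this" : S
    [2,3] "near" : N\S

[0,1] S/N  lex  "quickly"
[1,2] S  lex  "this"
[2,3] N\S  lex  "near"
[1,3] N  <  k=2
[0,3] S  >  k=1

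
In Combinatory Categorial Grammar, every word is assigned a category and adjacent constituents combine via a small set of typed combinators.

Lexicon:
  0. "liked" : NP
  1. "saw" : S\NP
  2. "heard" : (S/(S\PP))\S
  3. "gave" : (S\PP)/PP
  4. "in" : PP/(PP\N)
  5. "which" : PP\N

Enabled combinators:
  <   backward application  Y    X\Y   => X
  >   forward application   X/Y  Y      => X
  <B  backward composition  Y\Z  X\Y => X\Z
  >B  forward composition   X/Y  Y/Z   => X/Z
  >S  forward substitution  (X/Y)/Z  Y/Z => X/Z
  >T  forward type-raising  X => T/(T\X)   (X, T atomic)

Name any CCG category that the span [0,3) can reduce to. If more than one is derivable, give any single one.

S/(S\PP)

[0,6] S   >
  [0,3] S/(S\PP)   <
    [0,2] S   <
      [0,1] "liked" : NP
      [1,2] "saw" : S\NP
    [2,3] "heard" : (S/(S\PP))\S
  [3,6] S\PP   >
    [3,4] "gave" : (S\PP)/PP
    [4,6] PP   >
      [4,5] "in" : PP/(PP\N)
      [5,6] "which" : PP\N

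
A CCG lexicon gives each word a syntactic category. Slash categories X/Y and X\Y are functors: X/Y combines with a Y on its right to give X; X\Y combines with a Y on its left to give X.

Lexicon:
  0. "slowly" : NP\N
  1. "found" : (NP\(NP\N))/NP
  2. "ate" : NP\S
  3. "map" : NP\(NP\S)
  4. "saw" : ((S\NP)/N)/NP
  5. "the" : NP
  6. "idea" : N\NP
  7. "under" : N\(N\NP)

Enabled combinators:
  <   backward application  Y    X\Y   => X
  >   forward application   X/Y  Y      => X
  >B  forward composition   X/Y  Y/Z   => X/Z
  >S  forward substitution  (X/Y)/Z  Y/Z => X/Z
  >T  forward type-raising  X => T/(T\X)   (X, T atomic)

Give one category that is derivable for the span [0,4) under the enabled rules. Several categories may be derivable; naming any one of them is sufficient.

NP

[0,8] S   <
  [0,4] NP   <
    [0,1] "slowly" : NP\N
    [1,4] NP\(NP\N)   >
      [1,2] "found" : (NP\(NP\N))/NP
      [2,4] NP   <
        [2,3] "ate" : NP\S
        [3,4] "map" : NP\(NP\S)
  [4,8] S\NP   >
    [4,6] (S\NP)/N   >
      [4,5] "saw" : ((S\NP)/N)/NP
      [5,6] "the" : NP
    [6,8] N   <
      [6,7] "idea" : N\NP
      [7,8] "under" : N\(N\NP)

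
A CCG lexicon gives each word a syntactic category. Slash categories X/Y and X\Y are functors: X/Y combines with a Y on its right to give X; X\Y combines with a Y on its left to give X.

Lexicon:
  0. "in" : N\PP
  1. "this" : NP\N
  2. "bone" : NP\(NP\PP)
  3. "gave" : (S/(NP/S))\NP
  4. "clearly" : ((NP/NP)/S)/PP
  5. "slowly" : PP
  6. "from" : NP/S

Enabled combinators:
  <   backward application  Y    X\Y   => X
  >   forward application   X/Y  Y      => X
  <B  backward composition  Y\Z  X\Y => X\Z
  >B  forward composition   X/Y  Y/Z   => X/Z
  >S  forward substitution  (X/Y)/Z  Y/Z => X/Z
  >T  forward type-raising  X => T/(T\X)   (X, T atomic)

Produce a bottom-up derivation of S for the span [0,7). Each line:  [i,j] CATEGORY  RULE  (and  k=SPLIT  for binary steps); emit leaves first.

[0,7] S   >
  [0,4] S/(NP/S)   <
    [0,3] NP   <
      [0,2] NP\PP   <B
        [0,1] "in" : N\PP
        [1,2] "this" : NP\N
      [2,3] "bone" : NP\(NP\PP)
    [3,4] "gave" : (S/(NP/S))\NP
  [4,7] NP/S   >S
    [4,6] (NP/NP)/S   >
      [4,5] "clearly" : ((NP/NP)/S)/PP
      [5,6] "slowly" : PP
    [6,7] "from" : NP/S

[0,1] N\PP  lex  "in"
[1,2] NP\N  lex  "this"
[0,2] NP\PP  <B  k=1
[2,3] NP\(NP\PP)  lex  "bone"
[0,3] NP  <  k=2
[3,4] (S/(NP/S))\NP  lex  "gave"
[0,4] S/(NP/S)  <  k=3
[4,5] ((NP/NP)/S)/PP  lex  "clearly"
[5,6] PP  lex  "slowly"
[4,6] (NP/NP)/S  >  k=5
[6,7] NP/S  lex  "from"
[4,7] NP/S  >S  k=6
[0,7] S  >  k=4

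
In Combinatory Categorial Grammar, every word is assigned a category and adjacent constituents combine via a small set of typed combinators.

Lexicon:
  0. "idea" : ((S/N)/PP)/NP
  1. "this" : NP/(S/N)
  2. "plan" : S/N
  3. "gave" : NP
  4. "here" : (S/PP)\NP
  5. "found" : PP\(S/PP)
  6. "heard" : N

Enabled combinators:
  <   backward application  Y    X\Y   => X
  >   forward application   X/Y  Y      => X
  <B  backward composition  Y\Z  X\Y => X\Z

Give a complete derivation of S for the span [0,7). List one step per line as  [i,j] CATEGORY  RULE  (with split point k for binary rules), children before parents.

[0,1] ((S/N)/PP)/NP  lex  "idea"
[1,2] NP/(S/N)  lex  "this"
[2,3] S/N  lex  "plan"
[1,3] NP  >  k=2
[0,3] (S/N)/PP  >  k=1
[3,4] NP  lex  "gave"
[4,5] (S/PP)\NP  lex  "here"
[3,5] S/PP  <  k=4
[5,6] PP\(S/PP)  lex  "found"
[3,6] PP  <  k=5
[0,6] S/N  >  k=3
[6,7] N  lex  "heard"
[0,7] S  >  k=6

[0,7] S   >
  [0,6] S/N   >
    [0,3] (S/N)/PP   >
      [0,1] "idea" : ((S/N)/PP)/NP
      [1,3] NP   >
        [1,2] "this" : NP/(S/N)
        [2,3] "plan" : S/N
    [3,6] PP   <
      [3,5] S/PP   <
        [3,4] "gave" : NP
        [4,5] "here" : (S/PP)\NP
      [5,6] "found" : PP\(S/PP)
  [6,7] "heard" : N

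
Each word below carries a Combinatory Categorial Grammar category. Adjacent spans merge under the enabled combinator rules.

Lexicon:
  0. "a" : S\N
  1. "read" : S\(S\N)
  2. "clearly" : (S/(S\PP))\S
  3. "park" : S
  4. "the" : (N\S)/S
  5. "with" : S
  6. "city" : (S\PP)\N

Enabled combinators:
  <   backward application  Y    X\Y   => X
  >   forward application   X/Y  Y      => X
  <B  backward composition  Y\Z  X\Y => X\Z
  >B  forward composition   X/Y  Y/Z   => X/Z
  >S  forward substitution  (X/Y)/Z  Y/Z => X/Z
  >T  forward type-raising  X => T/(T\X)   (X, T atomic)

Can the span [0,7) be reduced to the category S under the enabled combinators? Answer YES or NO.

[0,7] S   >
  [0,3] S/(S\PP)   <
    [0,2] S   <
      [0,1] "a" : S\N
      [1,2] "read" : S\(S\N)
    [2,3] "clearly" : (S/(S\PP))\S
  [3,7] S\PP   <
    [3,6] N   <
      [3,4] "park" : S
      [4,6] N\S   >
        [4,5] "the" : (N\S)/S
        [5,6] "with" : S
    [6,7] "city" : (S\PP)\N

YES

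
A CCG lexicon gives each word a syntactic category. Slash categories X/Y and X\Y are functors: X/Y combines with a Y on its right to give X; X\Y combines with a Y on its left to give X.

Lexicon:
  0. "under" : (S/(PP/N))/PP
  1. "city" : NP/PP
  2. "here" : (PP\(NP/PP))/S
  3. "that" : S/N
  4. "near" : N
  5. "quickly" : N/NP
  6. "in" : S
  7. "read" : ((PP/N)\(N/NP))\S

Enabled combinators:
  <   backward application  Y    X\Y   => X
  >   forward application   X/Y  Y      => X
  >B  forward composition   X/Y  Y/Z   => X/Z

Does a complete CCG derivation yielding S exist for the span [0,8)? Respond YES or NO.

[0,8] S   >
  [0,5] S/(PP/N)   >
    [0,1] "under" : (S/(PP/N))/PP
    [1,5] PP   <
      [1,2] "city" : NP/PP
      [2,5] PP\(NP/PP)   >
        [2,3] "here" : (PP\(NP/PP))/S
        [3,5] S   >
          [3,4] "that" : S/N
          [4,5] "near" : N
  [5,8] PP/N   <
    [5,6] "quickly" : N/NP
    [6,8] (PP/N)\(N/NP)   <
      [6,7] "in" : S
      [7,8] "read" : ((PP/N)\(N/NP))\S

YES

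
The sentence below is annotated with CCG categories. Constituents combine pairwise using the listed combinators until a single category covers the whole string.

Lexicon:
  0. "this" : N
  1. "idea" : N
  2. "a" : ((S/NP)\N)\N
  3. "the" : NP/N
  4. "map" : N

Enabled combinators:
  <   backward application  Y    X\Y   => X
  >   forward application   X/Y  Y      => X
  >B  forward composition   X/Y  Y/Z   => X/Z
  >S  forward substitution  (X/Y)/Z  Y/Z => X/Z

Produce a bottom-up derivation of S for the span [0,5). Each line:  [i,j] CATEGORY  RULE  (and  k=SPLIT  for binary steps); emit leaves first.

[0,1] N  lex  "this"
[1,2] N  lex  "idea"
[2,3] ((S/NP)\N)\N  lex  "a"
[1,3] (S/NP)\N  <  k=2
[0,3] S/NP  <  k=1
[3,4] NP/N  lex  "the"
[4,5] N  lex  "map"
[3,5] NP  >  k=4
[0,5] S  >  k=3

[0,5] S   >
  [0,3] S/NP   <
    [0,1] "this" : N
    [1,3] (S/NP)\N   <
      [1,2] "idea" : N
      [2,3] "a" : ((S/NP)\N)\N
  [3,5] NP   >
    [3,4] "the" : NP/N
    [4,5] "map" : N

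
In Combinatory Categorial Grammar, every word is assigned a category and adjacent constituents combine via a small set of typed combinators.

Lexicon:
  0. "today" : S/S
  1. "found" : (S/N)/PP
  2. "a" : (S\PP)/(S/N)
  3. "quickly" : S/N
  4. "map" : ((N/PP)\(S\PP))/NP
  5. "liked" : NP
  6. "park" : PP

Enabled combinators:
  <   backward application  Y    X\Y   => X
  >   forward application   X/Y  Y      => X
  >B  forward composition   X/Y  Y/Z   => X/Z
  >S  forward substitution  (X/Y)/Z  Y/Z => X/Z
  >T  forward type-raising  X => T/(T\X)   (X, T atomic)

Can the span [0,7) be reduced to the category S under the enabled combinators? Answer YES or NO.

[0,7] S   >
  [0,6] S/PP   >B
    [0,1] "today" : S/S
    [1,6] S/PP   >S
      [1,2] "found" : (S/N)/PP
      [2,6] N/PP   <
        [2,4] S\PP   >
          [2,3] "a" : (S\PP)/(S/N)
          [3,4] "quickly" : S/N
        [4,6] (N/PP)\(S\PP)   >
          [4,5] "map" : ((N/PP)\(S\PP))/NP
          [5,6] "liked" : NP
  [6,7] "park" : PP

YES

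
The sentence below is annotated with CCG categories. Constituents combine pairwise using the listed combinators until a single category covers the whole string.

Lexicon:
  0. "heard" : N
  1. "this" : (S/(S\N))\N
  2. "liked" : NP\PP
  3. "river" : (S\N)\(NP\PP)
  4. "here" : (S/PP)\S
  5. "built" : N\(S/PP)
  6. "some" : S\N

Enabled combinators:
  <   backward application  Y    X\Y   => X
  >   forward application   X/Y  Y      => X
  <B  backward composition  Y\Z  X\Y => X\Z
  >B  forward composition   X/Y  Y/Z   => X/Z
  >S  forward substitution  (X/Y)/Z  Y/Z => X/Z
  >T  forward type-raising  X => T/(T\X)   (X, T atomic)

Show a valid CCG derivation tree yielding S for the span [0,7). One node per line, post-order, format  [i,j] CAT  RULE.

[0,7] S   >
  [0,2] S/(S\N)   <
    [0,1] "heard" : N
    [1,2] "this" : (S/(S\N))\N
  [2,7] S\N   <B
    [2,6] N\N   <B
      [2,4] S\N   <
        [2,3] "liked" : NP\PP
        [3,4] "river" : (S\N)\(NP\PP)
      [4,6] N\S   <B
        [4,5] "here" : (S/PP)\S
        [5,6] "built" : N\(S/PP)
    [6,7] "some" : S\N

[0,1] N  lex  "heard"
[1,2] (S/(S\N))\N  lex  "this"
[0,2] S/(S\N)  <  k=1
[2,3] NP\PP  lex  "liked"
[3,4] (S\N)\(NP\PP)  lex  "river"
[2,4] S\N  <  k=3
[4,5] (S/PP)\S  lex  "here"
[5,6] N\(S/PP)  lex  "built"
[4,6] N\S  <B  k=5
[2,6] N\N  <B  k=4
[6,7] S\N  lex  "some"
[2,7] S\N  <B  k=6
[0,7] S  >  k=2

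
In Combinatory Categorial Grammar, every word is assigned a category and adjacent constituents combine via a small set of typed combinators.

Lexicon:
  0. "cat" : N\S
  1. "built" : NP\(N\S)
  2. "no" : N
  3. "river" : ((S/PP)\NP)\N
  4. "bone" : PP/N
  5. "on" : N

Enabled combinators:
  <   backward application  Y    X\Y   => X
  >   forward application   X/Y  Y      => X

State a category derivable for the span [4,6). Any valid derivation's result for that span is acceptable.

[0,6] S   >
  [0,4] S/PP   <
    [0,2] NP   <
      [0,1] "cat" : N\S
      [1,2] "built" : NP\(N\S)
    [2,4] (S/PP)\NP   <
      [2,3] "no" : N
      [3,4] "river" : ((S/PP)\NP)\N
  [4,6] PP   >
    [4,5] "bone" : PP/N
    [5,6] "on" : N

PP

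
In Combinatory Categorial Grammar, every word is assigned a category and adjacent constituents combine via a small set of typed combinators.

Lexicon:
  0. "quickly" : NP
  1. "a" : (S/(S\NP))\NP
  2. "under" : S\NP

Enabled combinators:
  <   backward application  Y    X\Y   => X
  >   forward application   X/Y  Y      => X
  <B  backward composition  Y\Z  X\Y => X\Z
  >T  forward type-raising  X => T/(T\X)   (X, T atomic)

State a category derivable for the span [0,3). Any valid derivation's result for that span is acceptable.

[0,3] S   >
  [0,2] S/(S\NP)   <
    [0,1] "quickly" : NP
    [1,2] "a" : (S/(S\NP))\NP
  [2,3] "under" : S\NP

S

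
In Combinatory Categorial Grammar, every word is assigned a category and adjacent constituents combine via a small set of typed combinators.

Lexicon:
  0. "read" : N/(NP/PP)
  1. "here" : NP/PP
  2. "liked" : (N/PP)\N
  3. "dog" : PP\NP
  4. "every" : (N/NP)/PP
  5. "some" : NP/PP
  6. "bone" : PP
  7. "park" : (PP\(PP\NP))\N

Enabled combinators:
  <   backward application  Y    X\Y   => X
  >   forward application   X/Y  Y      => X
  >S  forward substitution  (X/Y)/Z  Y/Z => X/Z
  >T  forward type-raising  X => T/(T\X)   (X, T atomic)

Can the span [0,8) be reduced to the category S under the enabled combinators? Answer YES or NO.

N/(NP/PP) NP/PP (N/PP)\N PP\NP (N/NP)/PP NP/PP PP (PP\(PP\NP))\N
CKY chart[0,8] = {N, N/(N\N), NP/(NP\N), PP/(PP\N), S/(S\N)}; S ∉ chart

NO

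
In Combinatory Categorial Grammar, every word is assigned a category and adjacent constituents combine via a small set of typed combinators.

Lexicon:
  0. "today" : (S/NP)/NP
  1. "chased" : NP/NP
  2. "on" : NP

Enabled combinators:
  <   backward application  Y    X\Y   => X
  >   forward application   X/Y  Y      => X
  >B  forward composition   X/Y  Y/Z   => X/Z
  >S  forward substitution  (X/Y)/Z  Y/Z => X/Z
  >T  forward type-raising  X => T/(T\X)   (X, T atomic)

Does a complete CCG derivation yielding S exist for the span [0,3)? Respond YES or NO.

YES

[0,3] S   >
  [0,2] S/NP   >S
    [0,1] "today" : (S/NP)/NP
    [1,2] "chased" : NP/NP
  [2,3] "on" : NP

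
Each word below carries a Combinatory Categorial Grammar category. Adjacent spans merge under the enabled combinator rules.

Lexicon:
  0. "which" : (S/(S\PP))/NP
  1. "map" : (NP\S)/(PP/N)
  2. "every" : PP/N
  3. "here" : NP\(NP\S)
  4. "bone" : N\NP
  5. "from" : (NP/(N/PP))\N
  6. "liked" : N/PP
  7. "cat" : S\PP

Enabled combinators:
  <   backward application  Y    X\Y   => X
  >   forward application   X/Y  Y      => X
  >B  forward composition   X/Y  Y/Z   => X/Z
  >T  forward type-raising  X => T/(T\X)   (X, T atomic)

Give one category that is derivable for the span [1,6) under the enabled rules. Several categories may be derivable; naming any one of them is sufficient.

[0,8] S   >
  [0,7] S/(S\PP)   >
    [0,1] "which" : (S/(S\PP))/NP
    [1,7] NP   >
      [1,6] NP/(N/PP)   <
        [1,5] N   <
          [1,4] NP   <
            [1,3] NP\S   >
              [1,2] "map" : (NP\S)/(PP/N)
              [2,3] "every" : PP/N
            [3,4] "here" : NP\(NP\S)
          [4,5] "bone" : N\NP
        [5,6] "from" : (NP/(N/PP))\N
      [6,7] "liked" : N/PP
  [7,8] "cat" : S\PP

NP/(N/PP)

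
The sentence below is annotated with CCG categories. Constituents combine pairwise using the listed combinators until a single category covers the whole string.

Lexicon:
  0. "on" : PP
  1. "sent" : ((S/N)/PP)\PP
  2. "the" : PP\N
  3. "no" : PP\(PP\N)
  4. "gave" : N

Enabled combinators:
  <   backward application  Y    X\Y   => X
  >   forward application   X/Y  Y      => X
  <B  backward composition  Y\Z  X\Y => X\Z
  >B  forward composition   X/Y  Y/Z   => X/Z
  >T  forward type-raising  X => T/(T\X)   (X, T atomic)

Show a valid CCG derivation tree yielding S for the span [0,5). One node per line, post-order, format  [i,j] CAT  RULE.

[0,1] PP  lex  "on"
[1,2] ((S/N)/PP)\PP  lex  "sent"
[0,2] (S/N)/PP  <  k=1
[2,3] PP\N  lex  "the"
[3,4] PP\(PP\N)  lex  "no"
[2,4] PP  <  k=3
[0,4] S/N  >  k=2
[4,5] N  lex  "gave"
[0,5] S  >  k=4

[0,5] S   >
  [0,4] S/N   >
    [0,2] (S/N)/PP   <
      [0,1] "on" : PP
      [1,2] "sent" : ((S/N)/PP)\PP
    [2,4] PP   <
      [2,3] "the" : PP\N
      [3,4] "no" : PP\(PP\N)
  [4,5] "gave" : N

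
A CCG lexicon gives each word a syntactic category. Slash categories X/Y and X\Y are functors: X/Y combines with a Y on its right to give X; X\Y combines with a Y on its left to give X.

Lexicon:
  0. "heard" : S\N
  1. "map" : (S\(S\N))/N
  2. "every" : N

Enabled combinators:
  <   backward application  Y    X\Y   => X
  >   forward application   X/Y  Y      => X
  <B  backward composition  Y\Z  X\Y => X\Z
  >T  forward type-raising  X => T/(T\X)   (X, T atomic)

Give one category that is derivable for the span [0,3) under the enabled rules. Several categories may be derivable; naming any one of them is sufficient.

S

[0,3] S   <
  [0,1] "heard" : S\N
  [1,3] S\(S\N)   >
    [1,2] "map" : (S\(S\N))/N
    [2,3] "every" : N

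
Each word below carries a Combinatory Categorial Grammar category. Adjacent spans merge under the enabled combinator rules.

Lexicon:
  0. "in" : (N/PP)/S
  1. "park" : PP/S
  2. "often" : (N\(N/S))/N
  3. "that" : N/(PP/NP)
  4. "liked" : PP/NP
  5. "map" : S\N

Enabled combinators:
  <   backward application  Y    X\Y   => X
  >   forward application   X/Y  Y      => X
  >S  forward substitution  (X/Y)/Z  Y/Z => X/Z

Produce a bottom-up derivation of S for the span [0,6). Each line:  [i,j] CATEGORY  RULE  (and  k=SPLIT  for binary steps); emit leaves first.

[0,1] (N/PP)/S  lex  "in"
[1,2] PP/S  lex  "park"
[0,2] N/S  >S  k=1
[2,3] (N\(N/S))/N  lex  "often"
[3,4] N/(PP/NP)  lex  "that"
[4,5] PP/NP  lex  "liked"
[3,5] N  >  k=4
[2,5] N\(N/S)  >  k=3
[0,5] N  <  k=2
[5,6] S\N  lex  "map"
[0,6] S  <  k=5

[0,6] S   <
  [0,5] N   <
    [0,2] N/S   >S
      [0,1] "in" : (N/PP)/S
      [1,2] "park" : PP/S
    [2,5] N\(N/S)   >
      [2,3] "often" : (N\(N/S))/N
      [3,5] N   >
        [3,4] "that" : N/(PP/NP)
        [4,5] "liked" : PP/NP
  [5,6] "map" : S\N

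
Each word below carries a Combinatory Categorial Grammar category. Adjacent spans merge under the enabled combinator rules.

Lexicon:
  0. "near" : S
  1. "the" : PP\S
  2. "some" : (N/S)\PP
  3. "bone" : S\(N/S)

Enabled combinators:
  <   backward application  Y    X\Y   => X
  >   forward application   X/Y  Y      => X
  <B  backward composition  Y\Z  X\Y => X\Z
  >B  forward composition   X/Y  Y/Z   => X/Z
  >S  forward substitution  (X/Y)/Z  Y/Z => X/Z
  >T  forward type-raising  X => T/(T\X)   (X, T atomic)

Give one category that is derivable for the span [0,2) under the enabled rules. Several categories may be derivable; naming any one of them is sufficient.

[0,4] S   <
  [0,2] PP   >
    [0,1] PP/(PP\S)   >T
      [0,1] "near" : S
    [1,2] "the" : PP\S
  [2,4] S\PP   <B
    [2,3] "some" : (N/S)\PP
    [3,4] "bone" : S\(N/S)

PP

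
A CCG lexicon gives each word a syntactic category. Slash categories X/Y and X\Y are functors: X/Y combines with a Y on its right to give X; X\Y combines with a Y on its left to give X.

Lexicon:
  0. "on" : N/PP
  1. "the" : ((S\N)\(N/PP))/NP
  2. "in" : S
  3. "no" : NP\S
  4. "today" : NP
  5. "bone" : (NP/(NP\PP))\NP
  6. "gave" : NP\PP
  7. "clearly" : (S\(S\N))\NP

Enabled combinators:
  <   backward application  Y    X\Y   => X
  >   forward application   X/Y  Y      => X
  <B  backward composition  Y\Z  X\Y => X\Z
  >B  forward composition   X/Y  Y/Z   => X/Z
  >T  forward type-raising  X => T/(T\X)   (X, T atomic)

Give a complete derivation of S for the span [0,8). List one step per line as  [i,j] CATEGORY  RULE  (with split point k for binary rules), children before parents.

[0,1] N/PP  lex  "on"
[1,2] ((S\N)\(N/PP))/NP  lex  "the"
[2,3] S  lex  "in"
[3,4] NP\S  lex  "no"
[2,4] NP  <  k=3
[1,4] (S\N)\(N/PP)  >  k=2
[0,4] S\N  <  k=1
[4,5] NP  lex  "today"
[5,6] (NP/(NP\PP))\NP  lex  "bone"
[4,6] NP/(NP\PP)  <  k=5
[6,7] NP\PP  lex  "gave"
[4,7] NP  >  k=6
[7,8] (S\(S\N))\NP  lex  "clearly"
[4,8] S\(S\N)  <  k=7
[0,8] S  <  k=4

[0,8] S   <
  [0,4] S\N   <
    [0,1] "on" : N/PP
    [1,4] (S\N)\(N/PP)   >
      [1,2] "the" : ((S\N)\(N/PP))/NP
      [2,4] NP   <
        [2,3] "in" : S
        [3,4] "no" : NP\S
  [4,8] S\(S\N)   <
    [4,7] NP   >
      [4,6] NP/(NP\PP)   <
        [4,5] "today" : NP
        [5,6] "bone" : (NP/(NP\PP))\NP
      [6,7] "gave" : NP\PP
    [7,8] "clearly" : (S\(S\N))\NP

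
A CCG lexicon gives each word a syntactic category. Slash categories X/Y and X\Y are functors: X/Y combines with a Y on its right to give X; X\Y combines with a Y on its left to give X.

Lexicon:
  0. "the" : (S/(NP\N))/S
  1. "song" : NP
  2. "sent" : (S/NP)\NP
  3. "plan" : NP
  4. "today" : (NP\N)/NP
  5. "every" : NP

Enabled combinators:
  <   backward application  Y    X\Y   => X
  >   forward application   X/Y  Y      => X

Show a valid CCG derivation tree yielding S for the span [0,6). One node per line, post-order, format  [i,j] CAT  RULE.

[0,1] (S/(NP\N))/S  lex  "the"
[1,2] NP  lex  "song"
[2,3] (S/NP)\NP  lex  "sent"
[1,3] S/NP  <  k=2
[3,4] NP  lex  "plan"
[1,4] S  >  k=3
[0,4] S/(NP\N)  >  k=1
[4,5] (NP\N)/NP  lex  "today"
[5,6] NP  lex  "every"
[4,6] NP\N  >  k=5
[0,6] S  >  k=4

[0,6] S   >
  [0,4] S/(NP\N)   >
    [0,1] "the" : (S/(NP\N))/S
    [1,4] S   >
      [1,3] S/NP   <
        [1,2] "song" : NP
        [2,3] "sent" : (S/NP)\NP
      [3,4] "plan" : NP
  [4,6] NP\N   >
    [4,5] "today" : (NP\N)/NP
    [5,6] "every" : NP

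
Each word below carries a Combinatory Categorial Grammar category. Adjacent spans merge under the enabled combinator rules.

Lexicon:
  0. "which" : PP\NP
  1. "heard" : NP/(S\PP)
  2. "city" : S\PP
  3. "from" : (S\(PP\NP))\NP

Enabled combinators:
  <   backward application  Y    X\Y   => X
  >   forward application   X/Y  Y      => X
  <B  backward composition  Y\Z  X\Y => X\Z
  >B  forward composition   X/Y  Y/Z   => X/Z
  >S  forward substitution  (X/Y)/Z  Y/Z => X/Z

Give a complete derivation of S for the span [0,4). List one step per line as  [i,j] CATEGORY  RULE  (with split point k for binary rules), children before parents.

[0,1] PP\NP  lex  "which"
[1,2] NP/(S\PP)  lex  "heard"
[2,3] S\PP  lex  "city"
[1,3] NP  >  k=2
[3,4] (S\(PP\NP))\NP  lex  "from"
[1,4] S\(PP\NP)  <  k=3
[0,4] S  <  k=1

[0,4] S   <
  [0,1] "which" : PP\NP
  [1,4] S\(PP\NP)   <
    [1,3] NP   >
      [1,2] "heard" : NP/(S\PP)
      [2,3] "city" : S\PP
    [3,4] "from" : (S\(PP\NP))\NP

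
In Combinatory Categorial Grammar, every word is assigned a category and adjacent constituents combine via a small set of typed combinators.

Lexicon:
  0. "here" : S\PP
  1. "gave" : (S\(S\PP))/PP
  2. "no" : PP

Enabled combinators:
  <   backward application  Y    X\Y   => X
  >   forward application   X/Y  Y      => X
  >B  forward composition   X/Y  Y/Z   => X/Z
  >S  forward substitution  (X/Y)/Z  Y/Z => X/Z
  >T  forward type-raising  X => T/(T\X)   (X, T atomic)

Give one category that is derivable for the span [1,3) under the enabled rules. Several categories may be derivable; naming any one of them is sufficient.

S\(S\PP)

[0,3] S   <
  [0,1] "here" : S\PP
  [1,3] S\(S\PP)   >
    [1,2] "gave" : (S\(S\PP))/PP
    [2,3] "no" : PP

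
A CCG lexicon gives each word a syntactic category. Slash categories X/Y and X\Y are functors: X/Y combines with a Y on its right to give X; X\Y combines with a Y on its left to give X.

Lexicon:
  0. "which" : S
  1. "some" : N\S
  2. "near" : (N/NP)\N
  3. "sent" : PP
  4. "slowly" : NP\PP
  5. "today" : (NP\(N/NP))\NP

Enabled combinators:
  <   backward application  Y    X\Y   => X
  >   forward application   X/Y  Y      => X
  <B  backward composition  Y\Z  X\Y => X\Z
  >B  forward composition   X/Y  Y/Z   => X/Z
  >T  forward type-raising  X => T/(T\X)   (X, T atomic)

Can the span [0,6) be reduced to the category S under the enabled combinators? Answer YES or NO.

S N\S (N/NP)\N PP NP\PP (NP\(N/NP))\NP
CKY chart[0,6] = {N/(N\NP), NP, NP/(NP\NP), PP/(PP\NP), S/(S\NP)}; S ∉ chart

NO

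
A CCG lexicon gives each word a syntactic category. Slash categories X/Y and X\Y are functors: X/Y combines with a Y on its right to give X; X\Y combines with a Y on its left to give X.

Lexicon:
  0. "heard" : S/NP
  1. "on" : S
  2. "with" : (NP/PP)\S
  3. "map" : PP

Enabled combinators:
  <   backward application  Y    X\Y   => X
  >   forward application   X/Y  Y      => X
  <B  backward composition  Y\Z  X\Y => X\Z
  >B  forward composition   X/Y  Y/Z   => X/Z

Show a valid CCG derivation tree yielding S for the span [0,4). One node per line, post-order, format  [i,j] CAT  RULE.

[0,4] S   >
  [0,3] S/PP   >B
    [0,1] "heard" : S/NP
    [1,3] NP/PP   <
      [1,2] "on" : S
      [2,3] "with" : (NP/PP)\S
  [3,4] "map" : PP

[0,1] S/NP  lex  "heard"
[1,2] S  lex  "on"
[2,3] (NP/PP)\S  lex  "with"
[1,3] NP/PP  <  k=2
[0,3] S/PP  >B  k=1
[3,4] PP  lex  "map"
[0,4] S  >  k=3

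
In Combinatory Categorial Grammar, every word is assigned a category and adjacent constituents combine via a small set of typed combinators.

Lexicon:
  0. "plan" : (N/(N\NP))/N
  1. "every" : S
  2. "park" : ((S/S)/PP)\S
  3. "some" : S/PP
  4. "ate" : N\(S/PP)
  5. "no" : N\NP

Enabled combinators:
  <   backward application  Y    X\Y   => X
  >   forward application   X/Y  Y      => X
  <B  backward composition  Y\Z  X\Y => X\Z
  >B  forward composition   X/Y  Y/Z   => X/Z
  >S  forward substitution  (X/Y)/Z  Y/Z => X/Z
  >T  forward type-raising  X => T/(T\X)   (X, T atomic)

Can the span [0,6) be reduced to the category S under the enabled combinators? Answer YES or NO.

(N/(N\NP))/N S ((S/S)/PP)\S S/PP N\(S/PP) N\NP
CKY chart[0,6] = {N, N/(N\N), NP/(NP\N), PP/(PP\N), S/(S\N)}; S ∉ chart

NO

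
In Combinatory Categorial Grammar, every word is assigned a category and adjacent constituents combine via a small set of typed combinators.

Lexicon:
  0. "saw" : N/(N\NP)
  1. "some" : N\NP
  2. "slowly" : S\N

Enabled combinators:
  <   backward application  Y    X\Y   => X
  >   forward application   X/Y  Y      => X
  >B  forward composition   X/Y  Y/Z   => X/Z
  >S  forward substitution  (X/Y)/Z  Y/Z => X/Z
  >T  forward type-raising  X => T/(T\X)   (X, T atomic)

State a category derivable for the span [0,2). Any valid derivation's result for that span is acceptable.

[0,3] S   <
  [0,2] N   >
    [0,1] "saw" : N/(N\NP)
    [1,2] "some" : N\NP
  [2,3] "slowly" : S\N

N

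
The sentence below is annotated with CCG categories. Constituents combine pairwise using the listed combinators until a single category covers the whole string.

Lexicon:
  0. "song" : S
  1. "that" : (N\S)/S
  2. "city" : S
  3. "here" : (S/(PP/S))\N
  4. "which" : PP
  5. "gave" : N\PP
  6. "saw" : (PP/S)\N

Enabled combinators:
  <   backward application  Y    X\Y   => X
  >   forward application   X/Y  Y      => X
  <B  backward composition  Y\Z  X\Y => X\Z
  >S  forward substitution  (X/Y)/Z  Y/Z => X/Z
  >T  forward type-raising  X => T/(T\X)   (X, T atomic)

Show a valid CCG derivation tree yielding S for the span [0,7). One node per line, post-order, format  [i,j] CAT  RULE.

[0,1] S  lex  "song"
[1,2] (N\S)/S  lex  "that"
[2,3] S  lex  "city"
[1,3] N\S  >  k=2
[0,3] N  <  k=1
[3,4] (S/(PP/S))\N  lex  "here"
[0,4] S/(PP/S)  <  k=3
[4,5] PP  lex  "which"
[5,6] N\PP  lex  "gave"
[4,6] N  <  k=5
[6,7] (PP/S)\N  lex  "saw"
[4,7] PP/S  <  k=6
[0,7] S  >  k=4

[0,7] S   >
  [0,4] S/(PP/S)   <
    [0,3] N   <
      [0,1] "song" : S
      [1,3] N\S   >
        [1,2] "that" : (N\S)/S
        [2,3] "city" : S
    [3,4] "here" : (S/(PP/S))\N
  [4,7] PP/S   <
    [4,6] N   <
      [4,5] "which" : PP
      [5,6] "gave" : N\PP
    [6,7] "saw" : (PP/S)\N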